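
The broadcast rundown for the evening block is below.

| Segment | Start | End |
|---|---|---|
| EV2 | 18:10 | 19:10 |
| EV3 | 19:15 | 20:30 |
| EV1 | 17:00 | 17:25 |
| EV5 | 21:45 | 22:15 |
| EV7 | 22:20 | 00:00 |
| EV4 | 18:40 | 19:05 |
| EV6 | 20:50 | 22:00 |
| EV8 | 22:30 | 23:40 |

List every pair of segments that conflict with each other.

EV2 & EV4, EV5 & EV6, EV7 & EV8

Sorted by start: EV1, EV2, EV4, EV3, EV6, EV5, EV7, EV8.
EV2 starts after EV1 ends, so EV1 has no further overlaps.
EV4 starts before EV2 ends → EV2 and EV4 overlap.
EV3 starts after EV2 ends, so EV2 has no further overlaps.
EV3 starts after EV4 ends, so EV4 has no further overlaps.
EV6 starts after EV3 ends, so EV3 has no further overlaps.
EV5 starts before EV6 ends → EV6 and EV5 overlap.
EV7 starts after EV6 ends, so EV6 has no further overlaps.
EV7 starts after EV5 ends, so EV5 has no further overlaps.
EV8 starts before EV7 ends → EV7 and EV8 overlap.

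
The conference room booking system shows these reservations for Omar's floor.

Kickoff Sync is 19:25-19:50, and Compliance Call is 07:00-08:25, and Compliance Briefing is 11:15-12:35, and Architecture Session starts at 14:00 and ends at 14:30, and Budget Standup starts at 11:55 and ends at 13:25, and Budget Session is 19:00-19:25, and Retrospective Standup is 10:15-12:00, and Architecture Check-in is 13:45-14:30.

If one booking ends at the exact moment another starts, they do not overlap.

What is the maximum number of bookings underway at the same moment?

3

Sweep the timeline, counting +1 at each start and −1 at each end (ends before starts at a tie):
07:00 start Compliance Call → 1
08:25 end Compliance Call → 0
10:15 start Retrospective Standup → 1
11:15 start Compliance Briefing → 2
11:55 start Budget Standup → 3
12:00 end Retrospective Standup → 2
12:35 end Compliance Briefing → 1
13:25 end Budget Standup → 0
13:45 start Architecture Check-in → 1
14:00 start Architecture Session → 2
14:30 end Architecture Check-in → 1
14:30 end Architecture Session → 0
19:00 start Budget Session → 1
19:25 end Budget Session → 0
19:25 start Kickoff Sync → 1
19:50 end Kickoff Sync → 0
Peak is 3, at 11:55 (Budget Standup, Compliance Briefing, Retrospective Standup).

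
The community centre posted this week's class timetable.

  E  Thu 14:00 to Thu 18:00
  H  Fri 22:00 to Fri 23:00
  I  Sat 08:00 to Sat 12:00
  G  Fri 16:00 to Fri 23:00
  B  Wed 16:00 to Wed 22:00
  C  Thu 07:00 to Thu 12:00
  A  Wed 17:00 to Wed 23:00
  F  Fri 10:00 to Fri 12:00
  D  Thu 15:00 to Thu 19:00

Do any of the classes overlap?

Two intervals overlap when each starts before the other ends.
Sorted by start: B, A, C, E, D, F, G, H, I.
A starts before B ends → B and A overlap.
That's a conflict, so the schedule is not conflict-free.

Yes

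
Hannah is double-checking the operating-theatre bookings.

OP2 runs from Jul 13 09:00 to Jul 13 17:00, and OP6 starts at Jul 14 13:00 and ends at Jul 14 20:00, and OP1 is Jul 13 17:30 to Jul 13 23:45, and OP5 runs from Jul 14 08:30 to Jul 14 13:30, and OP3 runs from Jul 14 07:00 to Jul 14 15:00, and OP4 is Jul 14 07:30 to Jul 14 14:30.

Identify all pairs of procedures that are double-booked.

Check each pair: they overlap iff neither finishes before the other starts.
Sorted by start: OP2, OP1, OP3, OP4, OP5, OP6.
OP1 starts after OP2 ends — done with OP2.
OP3 starts after OP1 ends — done with OP1.
OP4 starts before OP3 ends → OP3 and OP4 overlap.
OP5 starts before OP3 ends → OP3 and OP5 overlap.
OP6 starts before OP3 ends → OP3 and OP6 overlap.
OP5 starts before OP4 ends → OP4 and OP5 overlap.
OP6 starts before OP4 ends → OP4 and OP6 overlap.
OP6 starts before OP5 ends → OP5 and OP6 overlap.

OP3 & OP4, OP3 & OP5, OP3 & OP6, OP4 & OP5, OP4 & OP6, OP5 & OP6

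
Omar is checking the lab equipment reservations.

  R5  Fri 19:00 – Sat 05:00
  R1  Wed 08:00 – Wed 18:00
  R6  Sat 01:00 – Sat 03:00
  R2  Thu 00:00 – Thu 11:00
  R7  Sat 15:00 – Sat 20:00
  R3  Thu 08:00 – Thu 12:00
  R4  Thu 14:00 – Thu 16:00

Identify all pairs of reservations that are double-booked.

Sorted by start: R1, R2, R3, R4, R5, R6, R7.
R2 starts after R1 ends — done with R1.
R3 starts before R2 ends → R2 and R3 overlap.
R4 starts after R2 ends — done with R2.
R4 starts after R3 ends — done with R3.
R5 starts after R4 ends — done with R4.
R6 starts before R5 ends → R5 and R6 overlap.
R7 starts after R5 ends.
R7 starts after R6 ends.

R2 & R3, R5 & R6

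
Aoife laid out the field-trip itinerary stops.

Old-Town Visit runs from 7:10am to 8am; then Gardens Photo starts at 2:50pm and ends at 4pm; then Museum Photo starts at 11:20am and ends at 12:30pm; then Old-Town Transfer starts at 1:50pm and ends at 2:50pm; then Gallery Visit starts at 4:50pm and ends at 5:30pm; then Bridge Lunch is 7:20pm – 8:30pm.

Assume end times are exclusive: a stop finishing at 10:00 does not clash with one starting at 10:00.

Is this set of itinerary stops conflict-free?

Yes

Sorted by start: Old-Town Visit, Museum Photo, Old-Town Transfer, Gardens Photo, Gallery Visit, Bridge Lunch.
Museum Photo starts after Old-Town Visit ends, so Old-Town Visit has no further overlaps.
Old-Town Transfer starts after Museum Photo ends, so Museum Photo has no further overlaps.
Gardens Photo starts exactly when Old-Town Transfer ends (back-to-back, no overlap), so Old-Town Transfer has no further overlaps.
Gallery Visit starts after Gardens Photo ends, so Gardens Photo has no further overlaps.
Bridge Lunch starts after Gallery Visit ends.
Every pair is clear; the schedule has no overlaps.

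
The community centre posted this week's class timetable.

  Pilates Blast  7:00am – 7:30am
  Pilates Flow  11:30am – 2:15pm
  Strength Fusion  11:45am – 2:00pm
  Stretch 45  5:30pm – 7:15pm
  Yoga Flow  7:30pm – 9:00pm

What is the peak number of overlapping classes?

Sweep the timeline, counting +1 at each start and −1 at each end (ends before starts at a tie):
7:00am start Pilates Blast → 1
7:30am end Pilates Blast → 0
11:30am start Pilates Flow → 1
11:45am start Strength Fusion → 2
2:00pm end Strength Fusion → 1
2:15pm end Pilates Flow → 0
5:30pm start Stretch 45 → 1
7:15pm end Stretch 45 → 0
7:30pm start Yoga Flow → 1
9:00pm end Yoga Flow → 0
Peak is 2, at 11:45am (Pilates Flow, Strength Fusion).

2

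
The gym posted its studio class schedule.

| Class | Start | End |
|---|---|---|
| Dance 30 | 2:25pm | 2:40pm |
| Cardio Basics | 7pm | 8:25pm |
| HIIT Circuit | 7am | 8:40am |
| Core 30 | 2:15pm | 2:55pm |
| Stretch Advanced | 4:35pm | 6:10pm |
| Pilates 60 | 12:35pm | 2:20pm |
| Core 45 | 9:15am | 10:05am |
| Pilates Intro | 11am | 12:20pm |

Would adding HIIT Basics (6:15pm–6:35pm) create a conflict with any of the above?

HIIT Circuit: ends 8:40am at or before HIIT Basics starts 6:15pm → clear.
Core 45: ends 10:05am at or before HIIT Basics starts 6:15pm → clear.
Pilates Intro: ends 12:20pm at or before HIIT Basics starts 6:15pm → clear.
Pilates 60: ends 2:20pm at or before HIIT Basics starts 6:15pm → clear.
Core 30: ends 2:55pm at or before HIIT Basics starts 6:15pm → clear.
Dance 30: ends 2:40pm at or before HIIT Basics starts 6:15pm → clear.
Stretch Advanced: ends 6:10pm at or before HIIT Basics starts 6:15pm → clear.
Cardio Basics: starts 7pm at or after HIIT Basics ends 6:35pm → clear.

No — it doesn't clash with anything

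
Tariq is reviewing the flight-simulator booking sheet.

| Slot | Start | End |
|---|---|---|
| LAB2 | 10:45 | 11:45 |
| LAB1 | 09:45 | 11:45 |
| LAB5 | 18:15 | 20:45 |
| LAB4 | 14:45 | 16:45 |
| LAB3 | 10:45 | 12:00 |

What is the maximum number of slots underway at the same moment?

Sweep the timeline, counting +1 at each start and −1 at each end (ends before starts at a tie):
09:45 start LAB1 → 1
10:45 start LAB2 → 2
10:45 start LAB3 → 3
11:45 end LAB1 → 2
11:45 end LAB2 → 1
12:00 end LAB3 → 0
14:45 start LAB4 → 1
16:45 end LAB4 → 0
18:15 start LAB5 → 1
20:45 end LAB5 → 0
Peak is 3, at 10:45 (LAB1, LAB2, LAB3).

3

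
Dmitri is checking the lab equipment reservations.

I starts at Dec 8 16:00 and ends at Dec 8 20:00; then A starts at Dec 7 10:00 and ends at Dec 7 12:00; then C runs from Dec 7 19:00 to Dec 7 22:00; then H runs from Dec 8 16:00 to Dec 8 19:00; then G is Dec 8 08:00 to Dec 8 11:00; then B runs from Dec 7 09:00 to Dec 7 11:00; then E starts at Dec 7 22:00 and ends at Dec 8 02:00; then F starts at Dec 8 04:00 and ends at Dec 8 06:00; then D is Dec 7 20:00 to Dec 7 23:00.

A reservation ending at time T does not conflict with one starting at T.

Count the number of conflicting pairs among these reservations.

Sorted by start: B, A, C, D, E, F, G, H, I.
A starts before B ends → B and A overlap.
C starts after B ends, so nothing later overlaps B either.
C starts after A ends, so nothing later overlaps A either.
D starts before C ends → C and D overlap.
E starts exactly when C ends (back-to-back, no overlap), so nothing later overlaps C either.
E starts before D ends → D and E overlap.
F starts after D ends, so nothing later overlaps D either.
F starts after E ends, so nothing later overlaps E either.
G starts after F ends, so nothing later overlaps F either.
H starts after G ends, so nothing later overlaps G either.
I starts before H ends → H and I overlap.
Overlapping pairs: A & B, C & D, D & E, H & I — 4 in total.

4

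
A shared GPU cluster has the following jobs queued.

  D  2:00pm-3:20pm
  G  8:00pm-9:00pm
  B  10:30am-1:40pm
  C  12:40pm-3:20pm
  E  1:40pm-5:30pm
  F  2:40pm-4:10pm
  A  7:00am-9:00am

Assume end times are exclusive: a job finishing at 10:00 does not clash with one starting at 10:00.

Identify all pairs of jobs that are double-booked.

Sorted by start: A, B, C, E, D, F, G.
B starts after A ends; A is clear from here.
C starts before B ends → B and C overlap.
E starts exactly when B ends (back-to-back, no overlap); B is clear from here.
E starts before C ends → C and E overlap.
D starts before C ends → C and D overlap.
F starts before C ends → C and F overlap.
G starts after C ends.
D starts before E ends → E and D overlap.
F starts before E ends → E and F overlap.
G starts after E ends.
F starts before D ends → D and F overlap.
G starts after D ends.
G starts after F ends.

B & C, C & D, C & E, C & F, D & E, D & F, E & F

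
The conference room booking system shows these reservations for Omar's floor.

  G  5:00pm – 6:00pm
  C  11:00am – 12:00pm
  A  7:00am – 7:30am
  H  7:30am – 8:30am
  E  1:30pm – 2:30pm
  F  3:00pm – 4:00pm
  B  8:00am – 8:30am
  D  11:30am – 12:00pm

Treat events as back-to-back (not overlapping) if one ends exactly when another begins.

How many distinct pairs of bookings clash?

Sorted by start: A, H, B, C, D, E, F, G.
H starts exactly when A ends (back-to-back, no overlap), so nothing later overlaps A either.
B starts before H ends → H and B overlap.
C starts after H ends, so nothing later overlaps H either.
C starts after B ends, so nothing later overlaps B either.
D starts before C ends → C and D overlap.
E starts after C ends, so nothing later overlaps C either.
E starts after D ends, so nothing later overlaps D either.
F starts after E ends, so nothing later overlaps E either.
G starts after F ends.
Overlapping pairs: B & H, C & D — 2 in total.

2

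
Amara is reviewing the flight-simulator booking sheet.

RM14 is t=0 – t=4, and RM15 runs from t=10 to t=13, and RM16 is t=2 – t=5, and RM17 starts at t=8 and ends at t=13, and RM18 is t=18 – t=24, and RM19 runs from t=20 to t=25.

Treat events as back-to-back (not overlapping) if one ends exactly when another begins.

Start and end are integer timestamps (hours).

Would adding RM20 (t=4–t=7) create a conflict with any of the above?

Yes — it overlaps RM16

RM14: ends t=4 at or before RM20 starts t=4 → clear.
RM16: starts t=2 before RM20 ends t=7, and ends t=5 after RM20 starts t=4 → overlap.
RM17: starts t=8 at or after RM20 ends t=7 → clear.
RM15: starts t=10 at or after RM20 ends t=7 → clear.
RM18: starts t=18 at or after RM20 ends t=7 → clear.
RM19: starts t=20 at or after RM20 ends t=7 → clear.
RM20 overlaps RM16.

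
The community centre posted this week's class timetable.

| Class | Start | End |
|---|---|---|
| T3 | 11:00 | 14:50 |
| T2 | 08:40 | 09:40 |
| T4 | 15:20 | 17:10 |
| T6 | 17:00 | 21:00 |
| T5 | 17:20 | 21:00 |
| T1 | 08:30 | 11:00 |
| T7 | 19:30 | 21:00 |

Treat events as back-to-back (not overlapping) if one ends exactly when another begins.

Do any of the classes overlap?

Two intervals overlap when each starts before the other ends.
Sorted by start: T1, T2, T3, T4, T6, T5, T7.
T2 starts before T1 ends → T1 and T2 overlap.
That's a conflict, so the schedule is not conflict-free.

Yes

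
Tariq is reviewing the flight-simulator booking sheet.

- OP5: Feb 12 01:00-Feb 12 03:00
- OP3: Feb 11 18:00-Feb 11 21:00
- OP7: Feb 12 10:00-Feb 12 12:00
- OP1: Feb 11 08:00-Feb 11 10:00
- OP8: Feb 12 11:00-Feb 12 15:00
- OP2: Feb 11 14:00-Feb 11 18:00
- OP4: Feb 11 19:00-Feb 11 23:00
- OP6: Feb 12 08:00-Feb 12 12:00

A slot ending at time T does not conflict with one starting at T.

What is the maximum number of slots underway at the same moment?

3

Walk through starts and ends in time order (an end at T is processed before a start at T):
Feb 11 08:00 start OP1 → 1
Feb 11 10:00 end OP1 → 0
Feb 11 14:00 start OP2 → 1
Feb 11 18:00 end OP2 → 0
Feb 11 18:00 start OP3 → 1
Feb 11 19:00 start OP4 → 2
Feb 11 21:00 end OP3 → 1
Feb 11 23:00 end OP4 → 0
Feb 12 01:00 start OP5 → 1
Feb 12 03:00 end OP5 → 0
Feb 12 08:00 start OP6 → 1
Feb 12 10:00 start OP7 → 2
Feb 12 11:00 start OP8 → 3
Feb 12 12:00 end OP6 → 2
Feb 12 12:00 end OP7 → 1
Feb 12 15:00 end OP8 → 0
Peak is 3, at Feb 12 11:00 (OP6, OP7, OP8).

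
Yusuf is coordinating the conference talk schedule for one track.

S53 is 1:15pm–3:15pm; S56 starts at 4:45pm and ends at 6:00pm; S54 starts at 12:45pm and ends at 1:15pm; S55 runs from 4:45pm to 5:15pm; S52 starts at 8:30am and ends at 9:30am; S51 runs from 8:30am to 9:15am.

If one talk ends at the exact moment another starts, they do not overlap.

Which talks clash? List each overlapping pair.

Two intervals overlap when each starts before the other ends.
Sorted by start: S51, S52, S54, S53, S55, S56.
S52 starts before S51 ends → S51 and S52 overlap.
S54 starts after S51 ends — done with S51.
S54 starts after S52 ends — done with S52.
S53 starts exactly when S54 ends (back-to-back, no overlap) — done with S54.
S55 starts after S53 ends — done with S53.
S56 starts before S55 ends → S55 and S56 overlap.

S51 & S52, S55 & S56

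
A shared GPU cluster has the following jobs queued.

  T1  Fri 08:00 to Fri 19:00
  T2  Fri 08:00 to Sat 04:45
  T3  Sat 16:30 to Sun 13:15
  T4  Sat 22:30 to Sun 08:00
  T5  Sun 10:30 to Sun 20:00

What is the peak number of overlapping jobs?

2

Sweep the timeline, counting +1 at each start and −1 at each end (ends before starts at a tie):
Fri 08:00 start T1 → 1
Fri 08:00 start T2 → 2
Fri 19:00 end T1 → 1
Sat 04:45 end T2 → 0
Sat 16:30 start T3 → 1
Sat 22:30 start T4 → 2
Sun 08:00 end T4 → 1
Sun 10:30 start T5 → 2
Sun 13:15 end T3 → 1
Sun 20:00 end T5 → 0
Peak is 2, at Fri 08:00 (T1, T2).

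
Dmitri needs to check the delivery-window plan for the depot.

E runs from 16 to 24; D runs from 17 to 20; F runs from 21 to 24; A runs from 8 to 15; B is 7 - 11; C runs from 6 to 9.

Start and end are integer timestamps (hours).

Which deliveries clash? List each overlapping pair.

A & B, A & C, B & C, D & E, E & F

Two intervals overlap when each starts before the other ends.
Sorted by start: C, B, A, E, D, F.
B starts before C ends → C and B overlap.
A starts before C ends → C and A overlap.
E starts after C ends, so C has no further overlaps.
A starts before B ends → B and A overlap.
E starts after B ends, so B has no further overlaps.
E starts after A ends, so A has no further overlaps.
D starts before E ends → E and D overlap.
F starts before E ends → E and F overlap.
F starts after D ends.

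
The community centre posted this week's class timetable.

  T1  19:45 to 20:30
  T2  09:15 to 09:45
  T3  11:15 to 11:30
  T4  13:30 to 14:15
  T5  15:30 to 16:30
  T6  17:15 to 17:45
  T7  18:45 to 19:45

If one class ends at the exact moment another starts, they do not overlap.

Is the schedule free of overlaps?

Two intervals overlap when each starts before the other ends.
Sorted by start: T2, T3, T4, T5, T6, T7, T1.
T3 starts after T2 ends, so T2 has no further overlaps.
T4 starts after T3 ends, so T3 has no further overlaps.
T5 starts after T4 ends, so T4 has no further overlaps.
T6 starts after T5 ends, so T5 has no further overlaps.
T7 starts after T6 ends, so T6 has no further overlaps.
T1 starts exactly when T7 ends (back-to-back, no overlap).
Every pair is clear; the schedule has no overlaps.

Yes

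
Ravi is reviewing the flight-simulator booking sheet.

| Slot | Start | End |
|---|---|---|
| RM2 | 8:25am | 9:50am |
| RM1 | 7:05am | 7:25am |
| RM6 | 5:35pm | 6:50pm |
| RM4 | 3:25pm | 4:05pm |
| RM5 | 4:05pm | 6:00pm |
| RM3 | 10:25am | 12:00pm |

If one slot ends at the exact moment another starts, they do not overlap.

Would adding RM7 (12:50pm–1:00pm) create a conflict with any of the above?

RM1: ends 7:25am at or before RM7 starts 12:50pm → clear.
RM2: ends 9:50am at or before RM7 starts 12:50pm → clear.
RM3: ends 12:00pm at or before RM7 starts 12:50pm → clear.
RM4: starts 3:25pm at or after RM7 ends 1:00pm → clear.
RM5: starts 4:05pm at or after RM7 ends 1:00pm → clear.
RM6: starts 5:35pm at or after RM7 ends 1:00pm → clear.

No — it doesn't clash with anything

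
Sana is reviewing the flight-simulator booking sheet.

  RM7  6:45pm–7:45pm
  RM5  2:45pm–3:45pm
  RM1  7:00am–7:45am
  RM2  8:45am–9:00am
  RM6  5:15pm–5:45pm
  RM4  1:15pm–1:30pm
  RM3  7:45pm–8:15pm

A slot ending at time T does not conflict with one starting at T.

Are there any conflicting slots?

Check each pair: they overlap iff neither finishes before the other starts.
Sorted by start: RM1, RM2, RM4, RM5, RM6, RM7, RM3.
RM2 starts after RM1 ends; RM1 is clear from here.
RM4 starts after RM2 ends; RM2 is clear from here.
RM5 starts after RM4 ends; RM4 is clear from here.
RM6 starts after RM5 ends; RM5 is clear from here.
RM7 starts after RM6 ends; RM6 is clear from here.
RM3 starts exactly when RM7 ends (back-to-back, no overlap).
Every pair is clear; the schedule has no overlaps.

No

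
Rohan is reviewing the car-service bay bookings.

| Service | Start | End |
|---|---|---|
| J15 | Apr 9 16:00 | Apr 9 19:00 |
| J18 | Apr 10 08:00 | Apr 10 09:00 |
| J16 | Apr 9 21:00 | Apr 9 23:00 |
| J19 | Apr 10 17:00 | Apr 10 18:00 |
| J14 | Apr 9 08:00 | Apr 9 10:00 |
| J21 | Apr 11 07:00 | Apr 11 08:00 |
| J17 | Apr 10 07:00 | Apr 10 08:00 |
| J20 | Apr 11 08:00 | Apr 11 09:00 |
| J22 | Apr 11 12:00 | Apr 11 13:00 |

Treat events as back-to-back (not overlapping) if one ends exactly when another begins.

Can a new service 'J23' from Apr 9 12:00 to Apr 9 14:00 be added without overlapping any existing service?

Yes — the slot is free

J14: ends Apr 9 10:00 at or before J23 starts Apr 9 12:00 → clear.
J15: starts Apr 9 16:00 at or after J23 ends Apr 9 14:00 → clear.
J16: starts Apr 9 21:00 at or after J23 ends Apr 9 14:00 → clear.
J17: starts Apr 10 07:00 at or after J23 ends Apr 9 14:00 → clear.
J18: starts Apr 10 08:00 at or after J23 ends Apr 9 14:00 → clear.
J19: starts Apr 10 17:00 at or after J23 ends Apr 9 14:00 → clear.
J21: starts Apr 11 07:00 at or after J23 ends Apr 9 14:00 → clear.
J20: starts Apr 11 08:00 at or after J23 ends Apr 9 14:00 → clear.
J22: starts Apr 11 12:00 at or after J23 ends Apr 9 14:00 → clear.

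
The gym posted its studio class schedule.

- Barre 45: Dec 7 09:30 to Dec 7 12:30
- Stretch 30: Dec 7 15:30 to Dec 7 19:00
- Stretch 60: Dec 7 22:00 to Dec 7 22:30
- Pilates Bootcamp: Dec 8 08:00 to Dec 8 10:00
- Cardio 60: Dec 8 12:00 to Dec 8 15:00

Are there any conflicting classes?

Sorted by start: Barre 45, Stretch 30, Stretch 60, Pilates Bootcamp, Cardio 60.
Stretch 30 starts after Barre 45 ends; Barre 45 is clear from here.
Stretch 60 starts after Stretch 30 ends; Stretch 30 is clear from here.
Pilates Bootcamp starts after Stretch 60 ends; Stretch 60 is clear from here.
Cardio 60 starts after Pilates Bootcamp ends.
Every pair is clear; the schedule has no overlaps.

No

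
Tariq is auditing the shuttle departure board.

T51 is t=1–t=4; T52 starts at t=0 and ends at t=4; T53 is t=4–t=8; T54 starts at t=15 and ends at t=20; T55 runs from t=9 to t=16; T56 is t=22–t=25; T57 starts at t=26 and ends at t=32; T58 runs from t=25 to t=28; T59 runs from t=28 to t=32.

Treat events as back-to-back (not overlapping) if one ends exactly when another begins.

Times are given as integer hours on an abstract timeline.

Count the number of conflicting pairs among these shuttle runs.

4

Sorted by start: T52, T51, T53, T55, T54, T56, T58, T57, T59.
T51 starts before T52 ends → T52 and T51 overlap.
T53 starts exactly when T52 ends (back-to-back, no overlap); T52 is clear from here.
T53 starts exactly when T51 ends (back-to-back, no overlap); T51 is clear from here.
T55 starts after T53 ends; T53 is clear from here.
T54 starts before T55 ends → T55 and T54 overlap.
T56 starts after T55 ends; T55 is clear from here.
T56 starts after T54 ends; T54 is clear from here.
T58 starts exactly when T56 ends (back-to-back, no overlap); T56 is clear from here.
T57 starts before T58 ends → T58 and T57 overlap.
T59 starts exactly when T58 ends (back-to-back, no overlap).
T59 starts before T57 ends → T57 and T59 overlap.
Overlapping pairs: T51 & T52, T54 & T55, T57 & T58, T57 & T59 — 4 in total.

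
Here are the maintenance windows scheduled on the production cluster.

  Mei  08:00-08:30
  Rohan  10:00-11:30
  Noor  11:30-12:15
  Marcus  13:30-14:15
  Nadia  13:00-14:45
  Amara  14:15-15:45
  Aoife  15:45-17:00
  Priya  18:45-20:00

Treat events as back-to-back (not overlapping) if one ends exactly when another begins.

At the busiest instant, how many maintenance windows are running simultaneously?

Walk through starts and ends in time order (an end at T is processed before a start at T):
08:00 start Mei → 1
08:30 end Mei → 0
10:00 start Rohan → 1
11:30 end Rohan → 0
11:30 start Noor → 1
12:15 end Noor → 0
13:00 start Nadia → 1
13:30 start Marcus → 2
14:15 end Marcus → 1
14:15 start Amara → 2
14:45 end Nadia → 1
15:45 end Amara → 0
15:45 start Aoife → 1
17:00 end Aoife → 0
18:45 start Priya → 1
20:00 end Priya → 0
Peak is 2, at 13:30 (Marcus, Nadia).

2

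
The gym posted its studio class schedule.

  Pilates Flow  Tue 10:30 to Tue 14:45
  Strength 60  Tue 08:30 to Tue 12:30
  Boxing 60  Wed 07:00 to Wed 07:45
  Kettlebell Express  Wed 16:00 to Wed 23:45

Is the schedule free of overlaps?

No

Two intervals overlap when each starts before the other ends.
Sorted by start: Strength 60, Pilates Flow, Boxing 60, Kettlebell Express.
Pilates Flow starts before Strength 60 ends → Strength 60 and Pilates Flow overlap.
That's a conflict, so the schedule is not conflict-free.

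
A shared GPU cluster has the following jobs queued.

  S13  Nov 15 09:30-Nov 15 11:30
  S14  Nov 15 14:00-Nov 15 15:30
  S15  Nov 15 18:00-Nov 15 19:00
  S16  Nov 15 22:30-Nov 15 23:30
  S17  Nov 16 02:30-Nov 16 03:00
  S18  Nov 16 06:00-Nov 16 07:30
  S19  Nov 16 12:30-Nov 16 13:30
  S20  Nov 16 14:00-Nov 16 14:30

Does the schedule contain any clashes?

No

Check each pair: they overlap iff neither finishes before the other starts.
Sorted by start: S13, S14, S15, S16, S17, S18, S19, S20.
S14 starts after S13 ends, so S13 has no further overlaps.
S15 starts after S14 ends, so S14 has no further overlaps.
S16 starts after S15 ends, so S15 has no further overlaps.
S17 starts after S16 ends, so S16 has no further overlaps.
S18 starts after S17 ends, so S17 has no further overlaps.
S19 starts after S18 ends, so S18 has no further overlaps.
S20 starts after S19 ends.
Every pair is clear; the schedule has no overlaps.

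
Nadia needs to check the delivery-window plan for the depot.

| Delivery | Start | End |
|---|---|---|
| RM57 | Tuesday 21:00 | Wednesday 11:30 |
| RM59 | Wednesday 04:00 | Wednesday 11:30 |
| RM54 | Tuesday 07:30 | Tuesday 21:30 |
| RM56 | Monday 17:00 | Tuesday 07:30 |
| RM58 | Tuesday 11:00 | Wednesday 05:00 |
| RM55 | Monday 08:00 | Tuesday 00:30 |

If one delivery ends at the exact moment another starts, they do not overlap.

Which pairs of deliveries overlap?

Sorted by start: RM55, RM56, RM54, RM58, RM57, RM59.
RM56 starts before RM55 ends → RM55 and RM56 overlap.
RM54 starts after RM55 ends, so RM55 has no further overlaps.
RM54 starts exactly when RM56 ends (back-to-back, no overlap), so RM56 has no further overlaps.
RM58 starts before RM54 ends → RM54 and RM58 overlap.
RM57 starts before RM54 ends → RM54 and RM57 overlap.
RM59 starts after RM54 ends.
RM57 starts before RM58 ends → RM58 and RM57 overlap.
RM59 starts before RM58 ends → RM58 and RM59 overlap.
RM59 starts before RM57 ends → RM57 and RM59 overlap.

RM54 & RM57, RM54 & RM58, RM55 & RM56, RM57 & RM58, RM57 & RM59, RM58 & RM59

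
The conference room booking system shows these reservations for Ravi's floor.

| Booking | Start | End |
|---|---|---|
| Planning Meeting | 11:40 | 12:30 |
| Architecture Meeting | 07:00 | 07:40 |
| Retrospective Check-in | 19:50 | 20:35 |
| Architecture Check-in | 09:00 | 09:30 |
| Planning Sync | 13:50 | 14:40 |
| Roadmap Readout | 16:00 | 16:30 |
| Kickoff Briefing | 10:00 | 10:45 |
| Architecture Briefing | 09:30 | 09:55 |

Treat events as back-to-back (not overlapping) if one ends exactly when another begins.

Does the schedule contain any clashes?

No

Two intervals overlap when each starts before the other ends.
Sorted by start: Architecture Meeting, Architecture Check-in, Architecture Briefing, Kickoff Briefing, Planning Meeting, Planning Sync, Roadmap Readout, Retrospective Check-in.
Architecture Check-in starts after Architecture Meeting ends; Architecture Meeting is clear from here.
Architecture Briefing starts exactly when Architecture Check-in ends (back-to-back, no overlap); Architecture Check-in is clear from here.
Kickoff Briefing starts after Architecture Briefing ends; Architecture Briefing is clear from here.
Planning Meeting starts after Kickoff Briefing ends; Kickoff Briefing is clear from here.
Planning Sync starts after Planning Meeting ends; Planning Meeting is clear from here.
Roadmap Readout starts after Planning Sync ends; Planning Sync is clear from here.
Retrospective Check-in starts after Roadmap Readout ends.
Every pair is clear; the schedule has no overlaps.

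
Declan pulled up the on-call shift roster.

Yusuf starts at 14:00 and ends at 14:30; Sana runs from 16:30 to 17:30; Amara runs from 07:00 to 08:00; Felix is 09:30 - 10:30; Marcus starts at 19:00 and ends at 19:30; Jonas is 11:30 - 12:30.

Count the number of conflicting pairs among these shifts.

0

Sorted by start: Amara, Felix, Jonas, Yusuf, Sana, Marcus.
Felix starts after Amara ends, so nothing later overlaps Amara either.
Jonas starts after Felix ends, so nothing later overlaps Felix either.
Yusuf starts after Jonas ends, so nothing later overlaps Jonas either.
Sana starts after Yusuf ends, so nothing later overlaps Yusuf either.
Marcus starts after Sana ends.
No pair overlaps.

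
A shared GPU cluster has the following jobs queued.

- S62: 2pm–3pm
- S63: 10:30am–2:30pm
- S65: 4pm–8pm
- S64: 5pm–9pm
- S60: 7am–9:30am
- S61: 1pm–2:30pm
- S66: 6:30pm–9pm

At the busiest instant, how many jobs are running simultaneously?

3

Walk through starts and ends in time order (an end at T is processed before a start at T):
7am start S60 → 1
9:30am end S60 → 0
10:30am start S63 → 1
1pm start S61 → 2
2pm start S62 → 3
2:30pm end S61 → 2
2:30pm end S63 → 1
3pm end S62 → 0
4pm start S65 → 1
5pm start S64 → 2
6:30pm start S66 → 3
8pm end S65 → 2
9pm end S64 → 1
9pm end S66 → 0
Peak is 3, at 2pm (S61, S62, S63).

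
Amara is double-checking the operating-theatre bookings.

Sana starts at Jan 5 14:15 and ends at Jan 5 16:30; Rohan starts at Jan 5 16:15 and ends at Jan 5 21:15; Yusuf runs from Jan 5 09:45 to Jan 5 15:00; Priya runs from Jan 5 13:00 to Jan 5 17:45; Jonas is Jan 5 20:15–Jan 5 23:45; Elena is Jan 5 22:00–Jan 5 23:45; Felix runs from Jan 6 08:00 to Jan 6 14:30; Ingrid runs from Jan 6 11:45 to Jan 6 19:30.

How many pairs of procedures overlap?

8

Sorted by start: Yusuf, Priya, Sana, Rohan, Jonas, Elena, Felix, Ingrid.
Priya starts before Yusuf ends → Yusuf and Priya overlap.
Sana starts before Yusuf ends → Yusuf and Sana overlap.
Rohan starts after Yusuf ends; Yusuf is clear from here.
Sana starts before Priya ends → Priya and Sana overlap.
Rohan starts before Priya ends → Priya and Rohan overlap.
Jonas starts after Priya ends; Priya is clear from here.
Rohan starts before Sana ends → Sana and Rohan overlap.
Jonas starts after Sana ends; Sana is clear from here.
Jonas starts before Rohan ends → Rohan and Jonas overlap.
Elena starts after Rohan ends; Rohan is clear from here.
Elena starts before Jonas ends → Jonas and Elena overlap.
Felix starts after Jonas ends; Jonas is clear from here.
Felix starts after Elena ends; Elena is clear from here.
Ingrid starts before Felix ends → Felix and Ingrid overlap.
Overlapping pairs: Elena & Jonas, Felix & Ingrid, Jonas & Rohan, Priya & Rohan, Priya & Sana, Priya & Yusuf, Rohan & Sana, Sana & Yusuf — 8 in total.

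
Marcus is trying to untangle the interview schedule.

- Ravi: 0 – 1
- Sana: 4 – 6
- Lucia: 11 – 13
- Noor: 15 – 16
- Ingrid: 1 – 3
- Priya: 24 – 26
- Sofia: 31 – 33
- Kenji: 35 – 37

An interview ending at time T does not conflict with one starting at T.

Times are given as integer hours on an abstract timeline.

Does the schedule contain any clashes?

Sorted by start: Ravi, Ingrid, Sana, Lucia, Noor, Priya, Sofia, Kenji.
Ingrid starts exactly when Ravi ends (back-to-back, no overlap) — done with Ravi.
Sana starts after Ingrid ends — done with Ingrid.
Lucia starts after Sana ends — done with Sana.
Noor starts after Lucia ends — done with Lucia.
Priya starts after Noor ends — done with Noor.
Sofia starts after Priya ends — done with Priya.
Kenji starts after Sofia ends.
Every pair is clear; the schedule has no overlaps.

No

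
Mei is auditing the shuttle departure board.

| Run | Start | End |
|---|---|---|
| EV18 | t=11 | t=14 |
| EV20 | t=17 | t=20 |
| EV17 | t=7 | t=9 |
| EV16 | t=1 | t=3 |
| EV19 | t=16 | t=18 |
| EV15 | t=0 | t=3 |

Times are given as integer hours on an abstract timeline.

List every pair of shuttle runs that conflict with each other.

EV15 & EV16, EV19 & EV20

Sorted by start: EV15, EV16, EV17, EV18, EV19, EV20.
EV16 starts before EV15 ends → EV15 and EV16 overlap.
EV17 starts after EV15 ends; EV15 is clear from here.
EV17 starts after EV16 ends; EV16 is clear from here.
EV18 starts after EV17 ends; EV17 is clear from here.
EV19 starts after EV18 ends; EV18 is clear from here.
EV20 starts before EV19 ends → EV19 and EV20 overlap.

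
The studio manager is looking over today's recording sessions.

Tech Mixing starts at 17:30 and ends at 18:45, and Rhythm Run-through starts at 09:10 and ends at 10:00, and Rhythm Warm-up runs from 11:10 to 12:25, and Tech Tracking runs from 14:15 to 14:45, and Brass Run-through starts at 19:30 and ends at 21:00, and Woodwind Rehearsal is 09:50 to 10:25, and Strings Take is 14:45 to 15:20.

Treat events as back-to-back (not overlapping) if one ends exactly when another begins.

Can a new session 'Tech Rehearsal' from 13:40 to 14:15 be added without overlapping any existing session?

Yes — the slot is free

Rhythm Run-through: ends 10:00 at or before Tech Rehearsal starts 13:40 → clear.
Woodwind Rehearsal: ends 10:25 at or before Tech Rehearsal starts 13:40 → clear.
Rhythm Warm-up: ends 12:25 at or before Tech Rehearsal starts 13:40 → clear.
Tech Tracking: starts 14:15 at or after Tech Rehearsal ends 14:15 → clear.
Strings Take: starts 14:45 at or after Tech Rehearsal ends 14:15 → clear.
Tech Mixing: starts 17:30 at or after Tech Rehearsal ends 14:15 → clear.
Brass Run-through: starts 19:30 at or after Tech Rehearsal ends 14:15 → clear.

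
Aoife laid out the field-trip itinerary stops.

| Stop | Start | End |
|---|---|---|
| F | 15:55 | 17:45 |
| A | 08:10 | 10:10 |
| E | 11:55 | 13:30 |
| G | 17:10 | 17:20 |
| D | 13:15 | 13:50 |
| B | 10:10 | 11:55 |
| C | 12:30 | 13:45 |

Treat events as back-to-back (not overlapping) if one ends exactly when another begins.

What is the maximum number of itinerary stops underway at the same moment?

Sweep the timeline, counting +1 at each start and −1 at each end (ends before starts at a tie):
08:10 start A → 1
10:10 end A → 0
10:10 start B → 1
11:55 end B → 0
11:55 start E → 1
12:30 start C → 2
13:15 start D → 3
13:30 end E → 2
13:45 end C → 1
13:50 end D → 0
15:55 start F → 1
17:10 start G → 2
17:20 end G → 1
17:45 end F → 0
Peak is 3, at 13:15 (C, D, E).

3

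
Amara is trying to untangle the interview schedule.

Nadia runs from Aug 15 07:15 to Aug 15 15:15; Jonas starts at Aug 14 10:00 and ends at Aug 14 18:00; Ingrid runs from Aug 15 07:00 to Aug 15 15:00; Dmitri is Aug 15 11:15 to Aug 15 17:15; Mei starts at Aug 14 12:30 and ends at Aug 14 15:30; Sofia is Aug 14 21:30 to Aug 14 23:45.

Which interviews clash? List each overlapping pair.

Check each pair: they overlap iff neither finishes before the other starts.
Sorted by start: Jonas, Mei, Sofia, Ingrid, Nadia, Dmitri.
Mei starts before Jonas ends → Jonas and Mei overlap.
Sofia starts after Jonas ends, so Jonas has no further overlaps.
Sofia starts after Mei ends, so Mei has no further overlaps.
Ingrid starts after Sofia ends, so Sofia has no further overlaps.
Nadia starts before Ingrid ends → Ingrid and Nadia overlap.
Dmitri starts before Ingrid ends → Ingrid and Dmitri overlap.
Dmitri starts before Nadia ends → Nadia and Dmitri overlap.

Dmitri & Ingrid, Dmitri & Nadia, Ingrid & Nadia, Jonas & Mei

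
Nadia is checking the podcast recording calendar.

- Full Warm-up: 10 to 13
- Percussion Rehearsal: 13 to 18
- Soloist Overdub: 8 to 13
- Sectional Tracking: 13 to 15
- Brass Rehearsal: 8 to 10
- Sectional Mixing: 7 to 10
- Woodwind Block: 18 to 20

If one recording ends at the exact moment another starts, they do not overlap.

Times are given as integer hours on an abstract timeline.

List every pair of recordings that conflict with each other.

Sorted by start: Sectional Mixing, Brass Rehearsal, Soloist Overdub, Full Warm-up, Sectional Tracking, Percussion Rehearsal, Woodwind Block.
Brass Rehearsal starts before Sectional Mixing ends → Sectional Mixing and Brass Rehearsal overlap.
Soloist Overdub starts before Sectional Mixing ends → Sectional Mixing and Soloist Overdub overlap.
Full Warm-up starts exactly when Sectional Mixing ends (back-to-back, no overlap); Sectional Mixing is clear from here.
Soloist Overdub starts before Brass Rehearsal ends → Brass Rehearsal and Soloist Overdub overlap.
Full Warm-up starts exactly when Brass Rehearsal ends (back-to-back, no overlap); Brass Rehearsal is clear from here.
Full Warm-up starts before Soloist Overdub ends → Soloist Overdub and Full Warm-up overlap.
Sectional Tracking starts exactly when Soloist Overdub ends (back-to-back, no overlap); Soloist Overdub is clear from here.
Sectional Tracking starts exactly when Full Warm-up ends (back-to-back, no overlap); Full Warm-up is clear from here.
Percussion Rehearsal starts before Sectional Tracking ends → Sectional Tracking and Percussion Rehearsal overlap.
Woodwind Block starts after Sectional Tracking ends.
Woodwind Block starts exactly when Percussion Rehearsal ends (back-to-back, no overlap).

Brass Rehearsal & Sectional Mixing, Brass Rehearsal & Soloist Overdub, Full Warm-up & Soloist Overdub, Percussion Rehearsal & Sectional Tracking, Sectional Mixing & Soloist Overdub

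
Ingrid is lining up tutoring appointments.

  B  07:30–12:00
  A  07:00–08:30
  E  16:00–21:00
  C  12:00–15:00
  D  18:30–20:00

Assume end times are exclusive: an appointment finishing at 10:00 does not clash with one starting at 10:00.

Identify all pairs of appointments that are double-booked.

Sorted by start: A, B, C, E, D.
B starts before A ends → A and B overlap.
C starts after A ends, so nothing later overlaps A either.
C starts exactly when B ends (back-to-back, no overlap), so nothing later overlaps B either.
E starts after C ends, so nothing later overlaps C either.
D starts before E ends → E and D overlap.

A & B, D & E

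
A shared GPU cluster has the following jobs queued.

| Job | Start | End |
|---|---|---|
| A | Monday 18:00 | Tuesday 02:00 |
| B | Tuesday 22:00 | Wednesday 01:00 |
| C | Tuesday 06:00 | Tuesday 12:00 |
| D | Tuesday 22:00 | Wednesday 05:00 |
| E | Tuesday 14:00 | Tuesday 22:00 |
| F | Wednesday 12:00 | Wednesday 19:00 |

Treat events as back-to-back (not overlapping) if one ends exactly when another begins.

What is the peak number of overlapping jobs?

2

Sweep the timeline, counting +1 at each start and −1 at each end (ends before starts at a tie):
Monday 18:00 start A → 1
Tuesday 02:00 end A → 0
Tuesday 06:00 start C → 1
Tuesday 12:00 end C → 0
Tuesday 14:00 start E → 1
Tuesday 22:00 end E → 0
Tuesday 22:00 start B → 1
Tuesday 22:00 start D → 2
Wednesday 01:00 end B → 1
Wednesday 05:00 end D → 0
Wednesday 12:00 start F → 1
Wednesday 19:00 end F → 0
Peak is 2, at Tuesday 22:00 (B, D).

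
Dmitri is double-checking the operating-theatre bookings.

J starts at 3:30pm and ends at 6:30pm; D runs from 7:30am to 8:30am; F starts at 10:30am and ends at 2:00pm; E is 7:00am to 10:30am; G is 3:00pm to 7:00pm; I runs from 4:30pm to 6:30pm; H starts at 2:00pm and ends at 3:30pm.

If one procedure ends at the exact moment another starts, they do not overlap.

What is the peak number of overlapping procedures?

Sort all start/end points and keep a running count:
7:00am start E → 1
7:30am start D → 2
8:30am end D → 1
10:30am end E → 0
10:30am start F → 1
2:00pm end F → 0
2:00pm start H → 1
3:00pm start G → 2
3:30pm end H → 1
3:30pm start J → 2
4:30pm start I → 3
6:30pm end I → 2
6:30pm end J → 1
7:00pm end G → 0
Peak is 3, at 4:30pm (G, I, J).

3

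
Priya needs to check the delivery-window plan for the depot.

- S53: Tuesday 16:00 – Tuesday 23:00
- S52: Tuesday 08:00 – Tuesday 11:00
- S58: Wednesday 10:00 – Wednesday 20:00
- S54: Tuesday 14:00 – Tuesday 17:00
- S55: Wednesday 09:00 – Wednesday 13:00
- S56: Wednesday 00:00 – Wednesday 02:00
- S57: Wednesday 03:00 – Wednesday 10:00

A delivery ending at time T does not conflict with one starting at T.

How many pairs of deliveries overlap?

Check each pair: they overlap iff neither finishes before the other starts.
Sorted by start: S52, S54, S53, S56, S57, S55, S58.
S54 starts after S52 ends; S52 is clear from here.
S53 starts before S54 ends → S54 and S53 overlap.
S56 starts after S54 ends; S54 is clear from here.
S56 starts after S53 ends; S53 is clear from here.
S57 starts after S56 ends; S56 is clear from here.
S55 starts before S57 ends → S57 and S55 overlap.
S58 starts exactly when S57 ends (back-to-back, no overlap).
S58 starts before S55 ends → S55 and S58 overlap.
Overlapping pairs: S53 & S54, S55 & S57, S55 & S58 — 3 in total.

3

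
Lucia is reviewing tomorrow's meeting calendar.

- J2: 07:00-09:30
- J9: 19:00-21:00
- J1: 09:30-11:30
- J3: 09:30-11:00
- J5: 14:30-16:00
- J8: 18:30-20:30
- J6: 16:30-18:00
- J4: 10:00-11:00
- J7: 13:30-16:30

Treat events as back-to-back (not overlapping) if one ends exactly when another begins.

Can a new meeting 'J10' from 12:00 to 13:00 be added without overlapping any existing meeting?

Yes — the slot is free

J2: ends 09:30 at or before J10 starts 12:00 → clear.
J1: ends 11:30 at or before J10 starts 12:00 → clear.
J3: ends 11:00 at or before J10 starts 12:00 → clear.
J4: ends 11:00 at or before J10 starts 12:00 → clear.
J7: starts 13:30 at or after J10 ends 13:00 → clear.
J5: starts 14:30 at or after J10 ends 13:00 → clear.
J6: starts 16:30 at or after J10 ends 13:00 → clear.
J8: starts 18:30 at or after J10 ends 13:00 → clear.
J9: starts 19:00 at or after J10 ends 13:00 → clear.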